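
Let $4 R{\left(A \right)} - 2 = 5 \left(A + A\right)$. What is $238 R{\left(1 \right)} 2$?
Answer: $1428$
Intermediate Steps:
$R{\left(A \right)} = \frac{1}{2} + \frac{5 A}{2}$ ($R{\left(A \right)} = \frac{1}{2} + \frac{5 \left(A + A\right)}{4} = \frac{1}{2} + \frac{5 \cdot 2 A}{4} = \frac{1}{2} + \frac{10 A}{4} = \frac{1}{2} + \frac{5 A}{2}$)
$238 R{\left(1 \right)} 2 = 238 \left(\frac{1}{2} + \frac{5}{2} \cdot 1\right) 2 = 238 \left(\frac{1}{2} + \frac{5}{2}\right) 2 = 238 \cdot 3 \cdot 2 = 238 \cdot 6 = 1428$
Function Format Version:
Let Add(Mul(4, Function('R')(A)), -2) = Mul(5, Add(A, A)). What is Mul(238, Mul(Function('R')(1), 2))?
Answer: 1428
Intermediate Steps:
Function('R')(A) = Add(Rational(1, 2), Mul(Rational(5, 2), A)) (Function('R')(A) = Add(Rational(1, 2), Mul(Rational(1, 4), Mul(5, Add(A, A)))) = Add(Rational(1, 2), Mul(Rational(1, 4), Mul(5, Mul(2, A)))) = Add(Rational(1, 2), Mul(Rational(1, 4), Mul(10, A))) = Add(Rational(1, 2), Mul(Rational(5, 2), A)))
Mul(238, Mul(Function('R')(1), 2)) = Mul(238, Mul(Add(Rational(1, 2), Mul(Rational(5, 2), 1)), 2)) = Mul(238, Mul(Add(Rational(1, 2), Rational(5, 2)), 2)) = Mul(238, Mul(3, 2)) = Mul(238, 6) = 1428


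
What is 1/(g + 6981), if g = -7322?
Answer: -1/341 ≈ -0.0029326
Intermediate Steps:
1/(g + 6981) = 1/(-7322 + 6981) = 1/(-341) = -1/341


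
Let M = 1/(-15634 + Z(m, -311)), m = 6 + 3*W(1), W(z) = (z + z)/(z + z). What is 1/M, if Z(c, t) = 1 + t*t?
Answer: 81088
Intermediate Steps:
W(z) = 1 (W(z) = (2*z)/((2*z)) = (2*z)*(1/(2*z)) = 1)
m = 9 (m = 6 + 3*1 = 6 + 3 = 9)
Z(c, t) = 1 + t²
M = 1/81088 (M = 1/(-15634 + (1 + (-311)²)) = 1/(-15634 + (1 + 96721)) = 1/(-15634 + 96722) = 1/81088 ≈ 1.2332e-5)
1/M = 1/(1/81088) = 81088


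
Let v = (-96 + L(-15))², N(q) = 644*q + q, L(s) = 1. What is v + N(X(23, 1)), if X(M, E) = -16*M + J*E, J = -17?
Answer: -239300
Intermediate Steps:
X(M, E) = -17*E - 16*M (X(M, E) = -16*M - 17*E = -17*E - 16*M)
N(q) = 645*q
v = 9025 (v = (-96 + 1)² = (-95)² = 9025)
v + N(X(23, 1)) = 9025 + 645*(-17*1 - 16*23) = 9025 + 645*(-17 - 368) = 9025 + 645*(-385) = 9025 - 248325 = -239300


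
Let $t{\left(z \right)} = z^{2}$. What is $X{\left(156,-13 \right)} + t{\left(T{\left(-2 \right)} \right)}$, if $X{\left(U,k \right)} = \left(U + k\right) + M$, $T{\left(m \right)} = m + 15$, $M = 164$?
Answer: $476$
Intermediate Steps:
$T{\left(m \right)} = 15 + m$
$X{\left(U,k \right)} = 164 + U + k$ ($X{\left(U,k \right)} = \left(U + k\right) + 164 = 164 + U + k$)
$X{\left(156,-13 \right)} + t{\left(T{\left(-2 \right)} \right)} = \left(164 + 156 - 13\right) + \left(15 - 2\right)^{2} = 307 + 13^{2} = 307 + 169 = 476$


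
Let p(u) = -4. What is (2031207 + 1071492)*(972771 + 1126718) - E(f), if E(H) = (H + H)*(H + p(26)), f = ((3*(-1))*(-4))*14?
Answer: 6514082365707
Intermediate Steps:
f = 168 (f = -3*(-4)*14 = 12*14 = 168)
E(H) = 2*H*(-4 + H) (E(H) = (H + H)*(H - 4) = (2*H)*(-4 + H) = 2*H*(-4 + H))
(2031207 + 1071492)*(972771 + 1126718) - E(f) = (2031207 + 1071492)*(972771 + 1126718) - 2*168*(-4 + 168) = 3102699*2099489 - 2*168*164 = 6514082420811 - 1*55104 = 6514082420811 - 55104 = 6514082365707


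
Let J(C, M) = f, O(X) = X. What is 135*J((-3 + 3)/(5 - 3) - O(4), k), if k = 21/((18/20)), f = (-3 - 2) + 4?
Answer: -135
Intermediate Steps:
f = -1 (f = -5 + 4 = -1)
k = 70/3 (k = 21/((18*(1/20))) = 21/(9/10) = 21*(10/9) = 70/3 ≈ 23.333)
J(C, M) = -1
135*J((-3 + 3)/(5 - 3) - O(4), k) = 135*(-1) = -135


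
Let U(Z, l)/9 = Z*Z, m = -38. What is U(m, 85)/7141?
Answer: 12996/7141 ≈ 1.8199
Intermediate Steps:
U(Z, l) = 9*Z² (U(Z, l) = 9*(Z*Z) = 9*Z²)
U(m, 85)/7141 = (9*(-38)²)/7141 = (9*1444)*(1/7141) = 12996*(1/7141) = 12996/7141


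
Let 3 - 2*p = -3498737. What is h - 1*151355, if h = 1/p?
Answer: -264775896349/1749370 ≈ -1.5136e+5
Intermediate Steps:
p = 1749370 (p = 3/2 - ½*(-3498737) = 3/2 + 3498737/2 = 1749370)
h = 1/1749370 ≈ 5.7163e-7
h - 1*151355 = 1/1749370 - 1*151355 = 1/1749370 - 151355 = -264775896349/1749370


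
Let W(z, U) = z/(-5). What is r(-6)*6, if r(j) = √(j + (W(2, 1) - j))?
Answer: 6*I*√10/5 ≈ 3.7947*I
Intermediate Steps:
W(z, U) = -z/5 (W(z, U) = z*(-⅕) = -z/5)
r(j) = I*√10/5 (r(j) = √(j + (-⅕*2 - j)) = √(j + (-⅖ - j)) = √(-⅖) = I*√10/5)
r(-6)*6 = (I*√10/5)*6 = 6*I*√10/5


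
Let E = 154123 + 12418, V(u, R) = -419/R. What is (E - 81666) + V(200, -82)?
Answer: 6960169/82 ≈ 84880.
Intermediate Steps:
E = 166541
(E - 81666) + V(200, -82) = (166541 - 81666) - 419/(-82) = 84875 - 419*(-1/82) = 84875 + 419/82 = 6960169/82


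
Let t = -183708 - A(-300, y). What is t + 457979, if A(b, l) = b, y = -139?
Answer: 274571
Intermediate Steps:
t = -183408 (t = -183708 - 1*(-300) = -183708 + 300 = -183408)
t + 457979 = -183408 + 457979 = 274571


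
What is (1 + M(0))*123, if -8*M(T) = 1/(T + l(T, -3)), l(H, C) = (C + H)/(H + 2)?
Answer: 533/4 ≈ 133.25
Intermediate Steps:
l(H, C) = (C + H)/(2 + H)
M(T) = -1/(8*(T + (-3 + T)/(2 + T)))
(1 + M(0))*123 = (1 + (-2 - 1*0)/(8*(-3 + 0² + 3*0)))*123 = (1 + (-2 + 0)/(8*(-3 + 0 + 0)))*123 = (1 + (⅛)*(-2)/(-3))*123 = (1 + (⅛)*(-⅓)*(-2))*123 = (1 + 1/12)*123 = (13/12)*123 = 533/4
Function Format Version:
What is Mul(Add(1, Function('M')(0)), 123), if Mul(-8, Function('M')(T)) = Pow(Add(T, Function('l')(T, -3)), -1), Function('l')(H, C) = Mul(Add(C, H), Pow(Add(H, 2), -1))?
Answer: Rational(533, 4) ≈ 133.25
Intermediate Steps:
Function('l')(H, C) = Mul(Pow(Add(2, H), -1), Add(C, H)) (Function('l')(H, C) = Mul(Add(C, H), Pow(Add(2, H), -1)) = Mul(Pow(Add(2, H), -1), Add(C, H)))
Function('M')(T) = Mul(Rational(-1, 8), Pow(Add(T, Mul(Pow(Add(2, T), -1), Add(-3, T))), -1))
Mul(Add(1, Function('M')(0)), 123) = Mul(Add(1, Mul(Rational(1, 8), Pow(Add(-3, Pow(0, 2), Mul(3, 0)), -1), Add(-2, Mul(-1, 0)))), 123) = Mul(Add(1, Mul(Rational(1, 8), Pow(Add(-3, 0, 0), -1), Add(-2, 0))), 123) = Mul(Add(1, Mul(Rational(1, 8), Pow(-3, -1), -2)), 123) = Mul(Add(1, Mul(Rational(1, 8), Rational(-1, 3), -2)), 123) = Mul(Add(1, Rational(1, 12)), 123) = Mul(Rational(13, 12), 123) = Rational(533, 4)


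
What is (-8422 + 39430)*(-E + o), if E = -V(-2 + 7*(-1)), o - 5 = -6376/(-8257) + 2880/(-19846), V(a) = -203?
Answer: -501448811868480/81934211 ≈ -6.1201e+6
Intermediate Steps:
o = 461050023/81934211 (o = 5 + (-6376/(-8257) + 2880/(-19846)) = 5 + (-6376*(-1/8257) + 2880*(-1/19846)) = 5 + (6376/8257 - 1440/9923) = 5 + 51378968/81934211 = 461050023/81934211 ≈ 5.6271)
E = 203 (E = -1*(-203) = 203)
(-8422 + 39430)*(-E + o) = (-8422 + 39430)*(-1*203 + 461050023/81934211) = 31008*(-203 + 461050023/81934211) = 31008*(-16171594810/81934211) = -501448811868480/81934211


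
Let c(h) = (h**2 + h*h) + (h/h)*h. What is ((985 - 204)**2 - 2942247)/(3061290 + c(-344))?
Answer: -1166143/1648809 ≈ -0.70726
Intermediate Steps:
c(h) = h + 2*h**2 (c(h) = (h**2 + h**2) + 1*h = 2*h**2 + h = h + 2*h**2)
((985 - 204)**2 - 2942247)/(3061290 + c(-344)) = ((985 - 204)**2 - 2942247)/(3061290 - 344*(1 + 2*(-344))) = (781**2 - 2942247)/(3061290 - 344*(1 - 688)) = (609961 - 2942247)/(3061290 - 344*(-687)) = -2332286/(3061290 + 236328) = -2332286/3297618 = -2332286*1/3297618 = -1166143/1648809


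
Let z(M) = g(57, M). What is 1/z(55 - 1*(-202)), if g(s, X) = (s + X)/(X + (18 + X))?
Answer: 266/157 ≈ 1.6943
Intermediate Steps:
g(s, X) = (X + s)/(18 + 2*X)
z(M) = (57 + M)/(2*(9 + M)) (z(M) = (M + 57)/(2*(9 + M)) = (57 + M)/(2*(9 + M)))
1/z(55 - 1*(-202)) = 1/((57 + (55 - 1*(-202)))/(2*(9 + (55 - 1*(-202))))) = 1/((57 + (55 + 202))/(2*(9 + (55 + 202)))) = 1/((57 + 257)/(2*(9 + 257))) = 1/((½)*314/266) = 1/((½)*(1/266)*314) = 1/(157/266) = 266/157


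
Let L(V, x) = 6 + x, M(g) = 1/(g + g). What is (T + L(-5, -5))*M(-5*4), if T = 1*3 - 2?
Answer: -1/20 ≈ -0.050000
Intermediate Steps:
M(g) = 1/(2*g)
T = 1 (T = 3 - 2 = 1)
(T + L(-5, -5))*M(-5*4) = (1 + (6 - 5))*(1/(2*((-5*4)))) = (1 + 1)*((1/2)/(-20)) = 2*((1/2)*(-1/20)) = 2*(-1/40) = -1/20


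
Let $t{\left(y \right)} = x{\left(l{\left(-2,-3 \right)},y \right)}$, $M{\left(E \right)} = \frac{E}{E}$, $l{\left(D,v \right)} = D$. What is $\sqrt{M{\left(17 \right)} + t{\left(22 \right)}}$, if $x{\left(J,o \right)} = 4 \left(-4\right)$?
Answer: $i \sqrt{15} \approx 3.873 i$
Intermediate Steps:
$M{\left(E \right)} = 1$
$x{\left(J,o \right)} = -16$
$t{\left(y \right)} = -16$
$\sqrt{M{\left(17 \right)} + t{\left(22 \right)}} = \sqrt{1 - 16} = \sqrt{-15} = i \sqrt{15}$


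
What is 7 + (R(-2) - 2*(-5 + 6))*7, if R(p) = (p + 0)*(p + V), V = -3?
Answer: 63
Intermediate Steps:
R(p) = p*(-3 + p) (R(p) = (p + 0)*(p - 3) = p*(-3 + p))
7 + (R(-2) - 2*(-5 + 6))*7 = 7 + (-2*(-3 - 2) - 2*(-5 + 6))*7 = 7 + (-2*(-5) - 2*1)*7 = 7 + (10 - 2)*7 = 7 + 8*7 = 7 + 56 = 63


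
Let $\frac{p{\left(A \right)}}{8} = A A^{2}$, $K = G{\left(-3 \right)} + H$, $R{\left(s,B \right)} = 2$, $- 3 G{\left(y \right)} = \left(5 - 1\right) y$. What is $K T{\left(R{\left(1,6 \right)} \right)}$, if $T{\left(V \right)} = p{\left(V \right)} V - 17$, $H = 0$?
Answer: $444$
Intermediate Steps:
$G{\left(y \right)} = - \frac{4 y}{3}$ ($G{\left(y \right)} = - \frac{\left(5 - 1\right) y}{3} = - \frac{4 y}{3}$)
$K = 4$ ($K = \left(- \frac{4}{3}\right) \left(-3\right) + 0 = 4 + 0 = 4$)
$p{\left(A \right)} = 8 A^{3}$ ($p{\left(A \right)} = 8 A A^{2} = 8 A^{3}$)
$T{\left(V \right)} = -17 + 8 V^{4}$ ($T{\left(V \right)} = 8 V^{3} V - 17 = 8 V^{4} - 17 = -17 + 8 V^{4}$)
$K T{\left(R{\left(1,6 \right)} \right)} = 4 \left(-17 + 8 \cdot 2^{4}\right) = 4 \left(-17 + 8 \cdot 16\right) = 4 \left(-17 + 128\right) = 4 \cdot 111 = 444$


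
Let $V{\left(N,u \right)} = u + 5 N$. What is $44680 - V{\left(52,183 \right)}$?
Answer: $44237$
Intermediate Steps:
$44680 - V{\left(52,183 \right)} = 44680 - \left(183 + 5 \cdot 52\right) = 44680 - \left(183 + 260\right) = 44680 - 443 = 44237$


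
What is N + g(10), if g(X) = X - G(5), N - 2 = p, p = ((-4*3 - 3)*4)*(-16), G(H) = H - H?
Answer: 972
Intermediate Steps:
G(H) = 0
p = 960 (p = ((-12 - 3)*4)*(-16) = -15*4*(-16) = -60*(-16) = 960)
N = 962 (N = 2 + 960 = 962)
g(X) = X (g(X) = X - 1*0 = X + 0 = X)
N + g(10) = 962 + 10 = 972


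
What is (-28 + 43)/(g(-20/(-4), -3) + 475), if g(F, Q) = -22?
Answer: 5/151 ≈ 0.033113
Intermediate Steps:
(-28 + 43)/(g(-20/(-4), -3) + 475) = (-28 + 43)/(-22 + 475) = 15/453 = 15*(1/453) = 5/151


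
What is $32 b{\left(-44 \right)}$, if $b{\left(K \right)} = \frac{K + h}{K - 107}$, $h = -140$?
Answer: $\frac{5888}{151} \approx 38.993$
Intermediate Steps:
$b{\left(K \right)} = \frac{-140 + K}{-107 + K}$ ($b{\left(K \right)} = \frac{K - 140}{K - 107} = \frac{-140 + K}{-107 + K}$)
$32 b{\left(-44 \right)} = 32 \frac{-140 - 44}{-107 - 44} = 32 \frac{1}{-151} \left(-184\right) = 32 \left(\left(- \frac{1}{151}\right) \left(-184\right)\right) = 32 \cdot \frac{184}{151} = \frac{5888}{151}$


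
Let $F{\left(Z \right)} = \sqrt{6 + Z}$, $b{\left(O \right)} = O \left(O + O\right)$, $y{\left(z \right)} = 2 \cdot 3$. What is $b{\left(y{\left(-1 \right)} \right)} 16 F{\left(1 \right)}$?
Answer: $1152 \sqrt{7} \approx 3047.9$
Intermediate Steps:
$y{\left(z \right)} = 6$
$b{\left(O \right)} = 2 O^{2}$ ($b{\left(O \right)} = O 2 O = 2 O^{2}$)
$b{\left(y{\left(-1 \right)} \right)} 16 F{\left(1 \right)} = 2 \cdot 6^{2} \cdot 16 \sqrt{6 + 1} = 2 \cdot 36 \cdot 16 \sqrt{7} = 72 \cdot 16 \sqrt{7} = 1152 \sqrt{7}$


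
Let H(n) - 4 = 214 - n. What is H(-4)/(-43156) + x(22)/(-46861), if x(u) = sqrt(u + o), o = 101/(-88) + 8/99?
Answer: -111/21578 - sqrt(364738)/6185652 ≈ -0.0052418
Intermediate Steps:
o = -845/792 (o = 101*(-1/88) + 8*(1/99) = -101/88 + 8/99 = -845/792 ≈ -1.0669)
H(n) = 218 - n (H(n) = 4 + (214 - n) = 218 - n)
x(u) = sqrt(-845/792 + u) (x(u) = sqrt(u - 845/792) = sqrt(-845/792 + u))
H(-4)/(-43156) + x(22)/(-46861) = (218 - 1*(-4))/(-43156) + (sqrt(-18590 + 17424*22)/132)/(-46861) = (218 + 4)*(-1/43156) + (sqrt(-18590 + 383328)/132)*(-1/46861) = 222*(-1/43156) + (sqrt(364738)/132)*(-1/46861) = -111/21578 - sqrt(364738)/6185652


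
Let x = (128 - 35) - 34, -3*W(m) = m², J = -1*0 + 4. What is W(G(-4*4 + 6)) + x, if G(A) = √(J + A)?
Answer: 61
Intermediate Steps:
J = 4 (J = 0 + 4 = 4)
G(A) = √(4 + A)
W(m) = -m²/3
x = 59 (x = 93 - 34 = 59)
W(G(-4*4 + 6)) + x = -(10/3 - 16/3) + 59 = -(√(4 + (-16 + 6)))²/3 + 59 = -(√(4 - 10))²/3 + 59 = -(√(-6))²/3 + 59 = -(I*√6)²/3 + 59 = -⅓*(-6) + 59 = 2 + 59 = 61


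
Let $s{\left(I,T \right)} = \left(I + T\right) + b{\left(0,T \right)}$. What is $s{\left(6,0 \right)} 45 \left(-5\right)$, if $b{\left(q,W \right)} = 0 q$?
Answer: $-1350$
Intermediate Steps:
$b{\left(q,W \right)} = 0$
$s{\left(I,T \right)} = I + T$ ($s{\left(I,T \right)} = \left(I + T\right) + 0 = I + T$)
$s{\left(6,0 \right)} 45 \left(-5\right) = \left(6 + 0\right) 45 \left(-5\right) = 6 \cdot 45 \left(-5\right) = 270 \left(-5\right) = -1350$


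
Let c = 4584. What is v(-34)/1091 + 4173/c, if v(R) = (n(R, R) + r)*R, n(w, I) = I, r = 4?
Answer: 3076141/1667048 ≈ 1.8453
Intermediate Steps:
v(R) = R*(4 + R) (v(R) = (R + 4)*R = (4 + R)*R = R*(4 + R))
v(-34)/1091 + 4173/c = -34*(4 - 34)/1091 + 4173/4584 = -34*(-30)*(1/1091) + 4173*(1/4584) = 1020*(1/1091) + 1391/1528 = 1020/1091 + 1391/1528 = 3076141/1667048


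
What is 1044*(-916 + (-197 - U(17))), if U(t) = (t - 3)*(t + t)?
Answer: -1658916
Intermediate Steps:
U(t) = 2*t*(-3 + t) (U(t) = (-3 + t)*(2*t) = 2*t*(-3 + t))
1044*(-916 + (-197 - U(17))) = 1044*(-916 + (-197 - 2*17*(-3 + 17))) = 1044*(-916 + (-197 - 2*17*14)) = 1044*(-916 + (-197 - 1*476)) = 1044*(-916 + (-197 - 476)) = 1044*(-916 - 673) = 1044*(-1589) = -1658916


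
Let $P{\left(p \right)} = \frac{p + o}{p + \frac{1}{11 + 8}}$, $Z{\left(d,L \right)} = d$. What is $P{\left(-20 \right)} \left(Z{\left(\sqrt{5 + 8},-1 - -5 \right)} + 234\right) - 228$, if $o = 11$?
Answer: $- \frac{46398}{379} + \frac{171 \sqrt{13}}{379} \approx -120.8$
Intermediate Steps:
$P{\left(p \right)} = \frac{11 + p}{\frac{1}{19} + p}$ ($P{\left(p \right)} = \frac{p + 11}{p + \frac{1}{11 + 8}} = \frac{11 + p}{p + \frac{1}{19}} = \frac{11 + p}{\frac{1}{19} + p}$)
$P{\left(-20 \right)} \left(Z{\left(\sqrt{5 + 8},-1 - -5 \right)} + 234\right) - 228 = \frac{19 \left(11 - 20\right)}{1 + 19 \left(-20\right)} \left(\sqrt{5 + 8} + 234\right) - 228 = 19 \frac{1}{1 - 380} \left(-9\right) \left(\sqrt{13} + 234\right) - 228 = 19 \frac{1}{-379} \left(-9\right) \left(234 + \sqrt{13}\right) - 228 = 19 \left(- \frac{1}{379}\right) \left(-9\right) \left(234 + \sqrt{13}\right) - 228 = \frac{171 \left(234 + \sqrt{13}\right)}{379} - 228 = \left(\frac{40014}{379} + \frac{171 \sqrt{13}}{379}\right) - 228 = - \frac{46398}{379} + \frac{171 \sqrt{13}}{379}$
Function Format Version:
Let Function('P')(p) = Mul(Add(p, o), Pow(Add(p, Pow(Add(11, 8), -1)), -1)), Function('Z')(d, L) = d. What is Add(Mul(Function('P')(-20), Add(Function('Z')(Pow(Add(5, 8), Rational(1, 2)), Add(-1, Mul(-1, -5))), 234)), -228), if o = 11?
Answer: Add(Rational(-46398, 379), Mul(Rational(171, 379), Pow(13, Rational(1, 2)))) ≈ -120.80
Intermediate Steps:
Function('P')(p) = Mul(Pow(Add(Rational(1, 19), p), -1), Add(11, p)) (Function('P')(p) = Mul(Add(p, 11), Pow(Add(p, Pow(Add(11, 8), -1)), -1)) = Mul(Add(11, p), Pow(Add(p, Pow(19, -1)), -1)) = Mul(Add(11, p), Pow(Add(p, Rational(1, 19)), -1)) = Mul(Add(11, p), Pow(Add(Rational(1, 19), p), -1)) = Mul(Pow(Add(Rational(1, 19), p), -1), Add(11, p)))
Add(Mul(Function('P')(-20), Add(Function('Z')(Pow(Add(5, 8), Rational(1, 2)), Add(-1, Mul(-1, -5))), 234)), -228) = Add(Mul(Mul(19, Pow(Add(1, Mul(19, -20)), -1), Add(11, -20)), Add(Pow(Add(5, 8), Rational(1, 2)), 234)), -228) = Add(Mul(Mul(19, Pow(Add(1, -380), -1), -9), Add(Pow(13, Rational(1, 2)), 234)), -228) = Add(Mul(Mul(19, Pow(-379, -1), -9), Add(234, Pow(13, Rational(1, 2)))), -228) = Add(Mul(Mul(19, Rational(-1, 379), -9), Add(234, Pow(13, Rational(1, 2)))), -228) = Add(Mul(Rational(171, 379), Add(234, Pow(13, Rational(1, 2)))), -228) = Add(Add(Rational(40014, 379), Mul(Rational(171, 379), Pow(13, Rational(1, 2)))), -228) = Add(Rational(-46398, 379), Mul(Rational(171, 379), Pow(13, Rational(1, 2))))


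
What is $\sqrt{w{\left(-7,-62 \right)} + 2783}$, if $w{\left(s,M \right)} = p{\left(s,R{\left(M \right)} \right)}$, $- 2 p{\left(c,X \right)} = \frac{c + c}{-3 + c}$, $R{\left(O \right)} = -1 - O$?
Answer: $\frac{\sqrt{278230}}{10} \approx 52.747$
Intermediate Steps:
$p{\left(c,X \right)} = - \frac{c}{-3 + c}$ ($p{\left(c,X \right)} = - \frac{\left(c + c\right) \frac{1}{-3 + c}}{2} = - \frac{2 c \frac{1}{-3 + c}}{2} = - \frac{c}{-3 + c}$)
$w{\left(s,M \right)} = - \frac{s}{-3 + s}$
$\sqrt{w{\left(-7,-62 \right)} + 2783} = \sqrt{\left(-1\right) \left(-7\right) \frac{1}{-3 - 7} + 2783} = \sqrt{\left(-1\right) \left(-7\right) \frac{1}{-10} + 2783} = \sqrt{\left(-1\right) \left(-7\right) \left(- \frac{1}{10}\right) + 2783} = \sqrt{- \frac{7}{10} + 2783} = \sqrt{\frac{27823}{10}} = \frac{\sqrt{278230}}{10}$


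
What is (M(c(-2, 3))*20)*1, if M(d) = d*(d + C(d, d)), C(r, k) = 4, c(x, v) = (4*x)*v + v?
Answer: 7140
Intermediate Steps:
c(x, v) = v + 4*v*x (c(x, v) = 4*v*x + v = v + 4*v*x)
M(d) = d*(4 + d) (M(d) = d*(d + 4) = d*(4 + d))
(M(c(-2, 3))*20)*1 = (((3*(1 + 4*(-2)))*(4 + 3*(1 + 4*(-2))))*20)*1 = (((3*(1 - 8))*(4 + 3*(1 - 8)))*20)*1 = (((3*(-7))*(4 + 3*(-7)))*20)*1 = (-21*(4 - 21)*20)*1 = (-21*(-17)*20)*1 = (357*20)*1 = 7140*1 = 7140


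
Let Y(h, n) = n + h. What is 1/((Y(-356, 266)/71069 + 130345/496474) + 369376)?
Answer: 35283910706/13033039019745601 ≈ 2.7073e-6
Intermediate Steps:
Y(h, n) = h + n
1/((Y(-356, 266)/71069 + 130345/496474) + 369376) = 1/(((-356 + 266)/71069 + 130345/496474) + 369376) = 1/((-90*1/71069 + 130345*(1/496474)) + 369376) = 1/((-90/71069 + 130345/496474) + 369376) = 1/(9218806145/35283910706 + 369376) = 1/(13033039019745601/35283910706) = 35283910706/13033039019745601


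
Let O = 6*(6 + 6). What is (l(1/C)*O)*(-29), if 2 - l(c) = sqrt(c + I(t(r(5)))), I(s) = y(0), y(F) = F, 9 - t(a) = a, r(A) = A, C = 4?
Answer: -3132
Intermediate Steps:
t(a) = 9 - a
I(s) = 0
O = 72 (O = 6*12 = 72)
l(c) = 2 - sqrt(c) (l(c) = 2 - sqrt(c + 0) = 2 - sqrt(c))
(l(1/C)*O)*(-29) = ((2 - sqrt(1/4))*72)*(-29) = ((2 - 1*1/2)*72)*(-29) = ((2 - 1/2)*72)*(-29) = ((3/2)*72)*(-29) = 108*(-29) = -3132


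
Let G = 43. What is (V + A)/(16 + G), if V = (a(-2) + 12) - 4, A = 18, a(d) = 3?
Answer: 29/59 ≈ 0.49153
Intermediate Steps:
V = 11 (V = (3 + 12) - 4 = 15 - 4 = 11)
(V + A)/(16 + G) = (11 + 18)/(16 + 43) = 29/59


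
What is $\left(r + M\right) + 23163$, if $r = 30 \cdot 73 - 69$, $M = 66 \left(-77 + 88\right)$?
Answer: $26010$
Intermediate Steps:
$M = 726$ ($M = 66 \cdot 11 = 726$)
$r = 2121$ ($r = 2190 - 69 = 2121$)
$\left(r + M\right) + 23163 = \left(2121 + 726\right) + 23163 = 2847 + 23163 = 26010$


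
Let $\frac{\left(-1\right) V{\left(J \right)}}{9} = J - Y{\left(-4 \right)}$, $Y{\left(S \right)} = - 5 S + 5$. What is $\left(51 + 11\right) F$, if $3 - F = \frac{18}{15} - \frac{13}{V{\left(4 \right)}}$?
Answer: $\frac{109492}{945} \approx 115.86$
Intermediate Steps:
$Y{\left(S \right)} = 5 - 5 S$
$V{\left(J \right)} = 225 - 9 J$ ($V{\left(J \right)} = - 9 \left(J - \left(5 - -20\right)\right) = - 9 \left(J - \left(5 + 20\right)\right) = - 9 \left(J - 25\right) = - 9 \left(-25 + J\right) = 225 - 9 J$)
$F = \frac{1766}{945}$ ($F = 3 - \left(\frac{18}{15} - \frac{13}{225 - 36}\right) = 3 - \left(18 \cdot \frac{1}{15} - \frac{13}{225 - 36}\right) = 3 - \left(\frac{6}{5} - \frac{13}{189}\right) = 3 - \frac{1069}{945} = \frac{1766}{945} \approx 1.8688$)
$\left(51 + 11\right) F = \left(51 + 11\right) \frac{1766}{945} = 62 \cdot \frac{1766}{945} = \frac{109492}{945}$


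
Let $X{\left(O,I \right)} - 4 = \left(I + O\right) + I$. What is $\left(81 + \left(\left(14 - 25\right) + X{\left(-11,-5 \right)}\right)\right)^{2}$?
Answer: $2809$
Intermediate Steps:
$X{\left(O,I \right)} = 4 + O + 2 I$ ($X{\left(O,I \right)} = 4 + \left(\left(I + O\right) + I\right) = 4 + \left(O + 2 I\right) = 4 + O + 2 I$)
$\left(81 + \left(\left(14 - 25\right) + X{\left(-11,-5 \right)}\right)\right)^{2} = \left(81 + \left(\left(14 - 25\right) + \left(4 - 11 + 2 \left(-5\right)\right)\right)\right)^{2} = \left(81 - 28\right)^{2} = 53^{2} = 2809$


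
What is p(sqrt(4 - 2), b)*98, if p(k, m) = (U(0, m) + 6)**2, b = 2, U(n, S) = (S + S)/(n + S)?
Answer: 6272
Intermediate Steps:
U(n, S) = 2*S/(S + n) (U(n, S) = (2*S)/(S + n) = 2*S/(S + n))
p(k, m) = 64 (p(k, m) = (2*m/(m + 0) + 6)**2 = (2*m/m + 6)**2 = (2 + 6)**2 = 8**2 = 64)
p(sqrt(4 - 2), b)*98 = 64*98 = 6272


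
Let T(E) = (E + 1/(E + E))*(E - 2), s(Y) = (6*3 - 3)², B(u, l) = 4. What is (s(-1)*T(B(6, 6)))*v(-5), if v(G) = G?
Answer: -37125/4 ≈ -9281.3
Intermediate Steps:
s(Y) = 225 (s(Y) = (18 - 3)² = 15² = 225)
T(E) = (-2 + E)*(E + 1/(2*E)) (T(E) = (E + 1/(2*E))*(-2 + E) = (-2 + E)*(E + 1/(2*E)))
(s(-1)*T(B(6, 6)))*v(-5) = (225*(½ + 4² - 1/4 - 2*4))*(-5) = (225*(½ + 16 - 1*¼ - 8))*(-5) = (225*(½ + 16 - ¼ - 8))*(-5) = (225*(33/4))*(-5) = (7425/4)*(-5) = -37125/4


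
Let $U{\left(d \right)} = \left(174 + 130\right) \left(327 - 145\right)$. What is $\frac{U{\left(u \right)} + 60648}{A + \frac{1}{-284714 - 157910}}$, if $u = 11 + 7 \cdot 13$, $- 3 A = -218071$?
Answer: $\frac{154001283072}{96523458301} \approx 1.5955$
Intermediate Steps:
$A = \frac{218071}{3}$ ($A = \left(- \frac{1}{3}\right) \left(-218071\right) = \frac{218071}{3} \approx 72690.0$)
$u = 102$ ($u = 11 + 91 = 102$)
$U{\left(d \right)} = 55328$ ($U{\left(d \right)} = 304 \cdot 182 = 55328$)
$\frac{U{\left(u \right)} + 60648}{A + \frac{1}{-284714 - 157910}} = \frac{55328 + 60648}{\frac{218071}{3} + \frac{1}{-284714 - 157910}} = \frac{115976}{\frac{218071}{3} + \frac{1}{-442624}} = \frac{115976}{\frac{218071}{3} - \frac{1}{442624}} = \frac{115976}{\frac{96523458301}{1327872}} = 115976 \cdot \frac{1327872}{96523458301} = \frac{154001283072}{96523458301}$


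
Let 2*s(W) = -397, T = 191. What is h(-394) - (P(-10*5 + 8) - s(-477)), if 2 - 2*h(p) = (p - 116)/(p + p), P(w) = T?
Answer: -306393/788 ≈ -388.82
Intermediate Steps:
s(W) = -397/2 (s(W) = (½)*(-397) = -397/2)
P(w) = 191
h(p) = 1 - (-116 + p)/(4*p) (h(p) = 1 - (p - 116)/(2*(p + p)) = 1 - (-116 + p)/(2*(2*p)) = 1 - (-116 + p)*1/(2*p)/2 = 1 - (-116 + p)/(4*p))
h(-394) - (P(-10*5 + 8) - s(-477)) = (¾ + 29/(-394)) - (191 - 1*(-397/2)) = (¾ + 29*(-1/394)) - (191 + 397/2) = (¾ - 29/394) - 1*779/2 = 533/788 - 779/2 = -306393/788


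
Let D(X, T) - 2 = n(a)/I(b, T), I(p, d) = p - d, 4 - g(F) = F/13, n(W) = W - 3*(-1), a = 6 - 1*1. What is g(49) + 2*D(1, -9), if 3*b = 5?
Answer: 149/26 ≈ 5.7308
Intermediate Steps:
a = 5 (a = 6 - 1 = 5)
n(W) = 3 + W (n(W) = W + 3 = 3 + W)
g(F) = 4 - F/13
b = 5/3 (b = (⅓)*5 = 5/3 ≈ 1.6667)
D(X, T) = 2 + 8/(5/3 - T) (D(X, T) = 2 + (3 + 5)/(5/3 - T) = 2 + 8/(5/3 - T))
g(49) + 2*D(1, -9) = (4 - 1/13*49) + 2*(2*(-17 + 3*(-9))/(-5 + 3*(-9))) = (4 - 49/13) + 2*(2*(-17 - 27)/(-5 - 27)) = 3/13 + 2*(2*(-44)/(-32)) = 3/13 + 2*(2*(-1/32)*(-44)) = 3/13 + 2*(11/4) = 3/13 + 11/2 = 149/26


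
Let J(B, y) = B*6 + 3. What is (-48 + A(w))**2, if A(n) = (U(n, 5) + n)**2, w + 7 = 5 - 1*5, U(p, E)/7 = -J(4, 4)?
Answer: 1472103424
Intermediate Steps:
J(B, y) = 3 + 6*B (J(B, y) = 6*B + 3 = 3 + 6*B)
U(p, E) = -189 (U(p, E) = 7*(-(3 + 6*4)) = 7*(-(3 + 24)) = 7*(-1*27) = 7*(-27) = -189)
w = -7 (w = -7 + (5 - 1*5) = -7 + (5 - 5) = -7 + 0 = -7)
A(n) = (-189 + n)**2
(-48 + A(w))**2 = (-48 + (-189 - 7)**2)**2 = (-48 + (-196)**2)**2 = (-48 + 38416)**2 = 38368**2 = 1472103424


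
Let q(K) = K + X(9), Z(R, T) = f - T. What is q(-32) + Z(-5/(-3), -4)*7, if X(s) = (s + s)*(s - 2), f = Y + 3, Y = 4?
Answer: 171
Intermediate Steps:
f = 7 (f = 4 + 3 = 7)
Z(R, T) = 7 - T
X(s) = 2*s*(-2 + s) (X(s) = (2*s)*(-2 + s) = 2*s*(-2 + s))
q(K) = 126 + K (q(K) = K + 2*9*(-2 + 9) = K + 2*9*7 = K + 126 = 126 + K)
q(-32) + Z(-5/(-3), -4)*7 = (126 - 32) + (7 - 1*(-4))*7 = 94 + (7 + 4)*7 = 94 + 11*7 = 94 + 77 = 171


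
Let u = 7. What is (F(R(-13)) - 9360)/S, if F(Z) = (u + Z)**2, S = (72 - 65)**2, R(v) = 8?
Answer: -1305/7 ≈ -186.43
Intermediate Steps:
S = 49 (S = 7**2 = 49)
F(Z) = (7 + Z)**2
(F(R(-13)) - 9360)/S = ((7 + 8)**2 - 9360)/49 = (15**2 - 9360)*(1/49) = (225 - 9360)*(1/49) = -9135*1/49 = -1305/7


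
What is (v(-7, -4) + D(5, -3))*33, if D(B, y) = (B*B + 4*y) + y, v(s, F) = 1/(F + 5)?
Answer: 363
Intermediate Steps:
v(s, F) = 1/(5 + F)
D(B, y) = B² + 5*y (D(B, y) = (B² + 4*y) + y = B² + 5*y)
(v(-7, -4) + D(5, -3))*33 = (1/(5 - 4) + (5² + 5*(-3)))*33 = (1/1 + (25 - 15))*33 = (1 + 10)*33 = 11*33 = 363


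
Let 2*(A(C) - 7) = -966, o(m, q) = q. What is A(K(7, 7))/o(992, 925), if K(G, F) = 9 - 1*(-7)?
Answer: -476/925 ≈ -0.51460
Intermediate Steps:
K(G, F) = 16 (K(G, F) = 9 + 7 = 16)
A(C) = -476 (A(C) = 7 + (½)*(-966) = 7 - 483 = -476)
A(K(7, 7))/o(992, 925) = -476/925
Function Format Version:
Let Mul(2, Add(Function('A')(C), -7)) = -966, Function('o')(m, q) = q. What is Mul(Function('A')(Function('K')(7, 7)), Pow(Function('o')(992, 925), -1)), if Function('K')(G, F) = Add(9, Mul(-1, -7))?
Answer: Rational(-476, 925) ≈ -0.51460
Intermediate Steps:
Function('K')(G, F) = 16 (Function('K')(G, F) = Add(9, 7) = 16)
Function('A')(C) = -476 (Function('A')(C) = Add(7, Mul(Rational(1, 2), -966)) = Add(7, -483) = -476)
Mul(Function('A')(Function('K')(7, 7)), Pow(Function('o')(992, 925), -1)) = Mul(-476, Pow(925, -1)) = Mul(-476, Rational(1, 925)) = Rational(-476, 925)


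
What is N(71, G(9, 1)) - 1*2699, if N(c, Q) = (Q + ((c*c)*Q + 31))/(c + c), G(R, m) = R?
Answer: -337849/142 ≈ -2379.2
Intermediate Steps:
N(c, Q) = (31 + Q + Q*c²)/(2*c) (N(c, Q) = (Q + (c²*Q + 31))/((2*c)) = (Q + (Q*c² + 31))*(1/(2*c)) = (Q + (31 + Q*c²))*(1/(2*c)) = (31 + Q + Q*c²)*(1/(2*c)) = (31 + Q + Q*c²)/(2*c))
N(71, G(9, 1)) - 1*2699 = (½)*(31 + 9 + 9*71²)/71 - 1*2699 = (½)*(1/71)*(31 + 9 + 9*5041) - 2699 = (½)*(1/71)*(31 + 9 + 45369) - 2699 = (½)*(1/71)*45409 - 2699 = 45409/142 - 2699 = -337849/142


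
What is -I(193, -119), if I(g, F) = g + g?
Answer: -386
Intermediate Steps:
I(g, F) = 2*g
-I(193, -119) = -2*193 = -1*386 = -386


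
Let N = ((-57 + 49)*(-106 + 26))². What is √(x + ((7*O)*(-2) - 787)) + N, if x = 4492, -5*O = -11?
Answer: 409600 + √91855/5 ≈ 4.0966e+5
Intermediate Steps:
O = 11/5 (O = -⅕*(-11) = 11/5 ≈ 2.2000)
N = 409600 (N = (-8*(-80))² = 640² = 409600)
√(x + ((7*O)*(-2) - 787)) + N = √(4492 + ((7*(11/5))*(-2) - 787)) + 409600 = √(4492 + ((77/5)*(-2) - 787)) + 409600 = √(4492 + (-154/5 - 787)) + 409600 = √(4492 - 4089/5) + 409600 = √(18371/5) + 409600 = √91855/5 + 409600 = 409600 + √91855/5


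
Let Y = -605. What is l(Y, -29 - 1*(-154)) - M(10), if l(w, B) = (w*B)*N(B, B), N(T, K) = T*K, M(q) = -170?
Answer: -1181640455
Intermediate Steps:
N(T, K) = K*T
l(w, B) = w*B³ (l(w, B) = (w*B)*(B*B) = (B*w)*B² = w*B³)
l(Y, -29 - 1*(-154)) - M(10) = -605*(-29 - 1*(-154))³ - 1*(-170) = -605*(-29 + 154)³ + 170 = -605*125³ + 170 = -605*1953125 + 170 = -1181640625 + 170 = -1181640455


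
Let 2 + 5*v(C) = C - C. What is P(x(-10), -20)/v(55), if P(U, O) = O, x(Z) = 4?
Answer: 50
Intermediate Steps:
v(C) = -⅖ (v(C) = -⅖ + (C - C)/5 = -⅖ + (⅕)*0 = -⅖ + 0 = -⅖)
P(x(-10), -20)/v(55) = -20/(-⅖) = -20*(-5/2) = 50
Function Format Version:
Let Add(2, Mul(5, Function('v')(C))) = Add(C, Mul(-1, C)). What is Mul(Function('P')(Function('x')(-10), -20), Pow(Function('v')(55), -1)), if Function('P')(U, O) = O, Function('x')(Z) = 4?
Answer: 50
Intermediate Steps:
Function('v')(C) = Rational(-2, 5) (Function('v')(C) = Add(Rational(-2, 5), Mul(Rational(1, 5), Add(C, Mul(-1, C)))) = Add(Rational(-2, 5), Mul(Rational(1, 5), 0)) = Add(Rational(-2, 5), 0) = Rational(-2, 5))
Mul(Function('P')(Function('x')(-10), -20), Pow(Function('v')(55), -1)) = Mul(-20, Pow(Rational(-2, 5), -1)) = Mul(-20, Rational(-5, 2)) = 50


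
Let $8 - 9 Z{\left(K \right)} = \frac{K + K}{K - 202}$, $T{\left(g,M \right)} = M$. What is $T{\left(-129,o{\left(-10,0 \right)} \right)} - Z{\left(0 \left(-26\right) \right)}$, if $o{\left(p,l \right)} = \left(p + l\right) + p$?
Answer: $- \frac{188}{9} \approx -20.889$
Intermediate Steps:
$o{\left(p,l \right)} = l + 2 p$ ($o{\left(p,l \right)} = \left(l + p\right) + p = l + 2 p$)
$Z{\left(K \right)} = \frac{8}{9} - \frac{2 K}{9 \left(-202 + K\right)}$ ($Z{\left(K \right)} = \frac{8}{9} - \frac{\left(K + K\right) \frac{1}{K - 202}}{9} = \frac{8}{9} - \frac{2 K \frac{1}{-202 + K}}{9} = \frac{8}{9} - \frac{2 K}{9 \left(-202 + K\right)}$)
$T{\left(-129,o{\left(-10,0 \right)} \right)} - Z{\left(0 \left(-26\right) \right)} = \left(0 + 2 \left(-10\right)\right) - \frac{2 \left(-808 + 3 \cdot 0 \left(-26\right)\right)}{9 \left(-202 + 0 \left(-26\right)\right)} = \left(0 - 20\right) - \frac{2 \left(-808 + 3 \cdot 0\right)}{9 \left(-202 + 0\right)} = -20 - \frac{2 \left(-808 + 0\right)}{9 \left(-202\right)} = -20 - \frac{2}{9} \left(- \frac{1}{202}\right) \left(-808\right) = -20 - \frac{8}{9} = - \frac{188}{9}$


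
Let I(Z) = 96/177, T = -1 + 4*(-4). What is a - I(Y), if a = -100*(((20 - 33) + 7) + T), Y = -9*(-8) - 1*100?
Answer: 135668/59 ≈ 2299.5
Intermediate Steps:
T = -17 (T = -1 - 16 = -17)
Y = -28 (Y = 72 - 100 = -28)
I(Z) = 32/59 (I(Z) = 96*(1/177) = 32/59)
a = 2300 (a = -100*(((20 - 33) + 7) - 17) = -100*((-13 + 7) - 17) = -100*(-6 - 17) = -100*(-23) = 2300)
a - I(Y) = 2300 - 1*32/59 = 2300 - 32/59 = 135668/59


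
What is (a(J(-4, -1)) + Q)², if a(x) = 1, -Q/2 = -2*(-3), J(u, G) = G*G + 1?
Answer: 121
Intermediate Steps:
J(u, G) = 1 + G² (J(u, G) = G² + 1 = 1 + G²)
Q = -12 (Q = -(-4)*(-3) = -2*6 = -12)
(a(J(-4, -1)) + Q)² = (1 - 12)² = (-11)² = 121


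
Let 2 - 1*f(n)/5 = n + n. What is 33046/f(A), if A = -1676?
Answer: 1271/645 ≈ 1.9705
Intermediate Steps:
f(n) = 10 - 10*n (f(n) = 10 - 5*(n + n) = 10 - 10*n)
33046/f(A) = 33046/(10 - 10*(-1676)) = 33046/(10 + 16760) = 33046/16770 = 33046*(1/16770) = 1271/645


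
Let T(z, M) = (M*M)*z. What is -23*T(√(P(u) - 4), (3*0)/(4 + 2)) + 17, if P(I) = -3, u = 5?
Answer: 17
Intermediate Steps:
T(z, M) = z*M² (T(z, M) = M²*z = z*M²)
-23*T(√(P(u) - 4), (3*0)/(4 + 2)) + 17 = -23*√(-3 - 4)*((3*0)/(4 + 2))² + 17 = -23*√(-7)*(0/6)² + 17 = -23*I*√7*(0*(⅙))² + 17 = -23*I*√7*0² + 17 = -23*I*√7*0 + 17 = -23*0 + 17 = 0 + 17 = 17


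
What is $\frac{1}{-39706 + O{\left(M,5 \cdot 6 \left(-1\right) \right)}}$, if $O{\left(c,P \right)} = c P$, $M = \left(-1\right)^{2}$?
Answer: $- \frac{1}{39736} \approx -2.5166 \cdot 10^{-5}$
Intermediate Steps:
$M = 1$
$O{\left(c,P \right)} = P c$
$\frac{1}{-39706 + O{\left(M,5 \cdot 6 \left(-1\right) \right)}} = \frac{1}{-39706 + 5 \cdot 6 \left(-1\right) 1} = \frac{1}{-39706 + 30 \left(-1\right) 1} = \frac{1}{-39706 - 30} = \frac{1}{-39736} = - \frac{1}{39736}$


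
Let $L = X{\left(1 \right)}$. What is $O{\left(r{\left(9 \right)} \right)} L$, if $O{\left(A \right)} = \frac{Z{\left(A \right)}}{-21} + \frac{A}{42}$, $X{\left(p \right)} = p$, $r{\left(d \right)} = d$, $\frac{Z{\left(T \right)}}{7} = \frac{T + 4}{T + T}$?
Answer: $- \frac{5}{189} \approx -0.026455$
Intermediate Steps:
$Z{\left(T \right)} = \frac{7 \left(4 + T\right)}{2 T}$ ($Z{\left(T \right)} = 7 \frac{T + 4}{T + T} = 7 \frac{4 + T}{2 T} = \frac{7 \left(4 + T\right)}{2 T}$)
$L = 1$
$O{\left(A \right)} = - \frac{1}{6} - \frac{2}{3 A} + \frac{A}{42}$ ($O{\left(A \right)} = \frac{\frac{7}{2} + \frac{14}{A}}{-21} + \frac{A}{42} = \left(\frac{7}{2} + \frac{14}{A}\right) \left(- \frac{1}{21}\right) + A \frac{1}{42} = \left(- \frac{1}{6} - \frac{2}{3 A}\right) + \frac{A}{42} = - \frac{1}{6} - \frac{2}{3 A} + \frac{A}{42}$)
$O{\left(r{\left(9 \right)} \right)} L = \frac{-28 + 9^{2} - 63}{42 \cdot 9} \cdot 1 = \frac{1}{42} \cdot \frac{1}{9} \left(-28 + 81 - 63\right) 1 = \frac{1}{42} \cdot \frac{1}{9} \left(-10\right) 1 = \left(- \frac{5}{189}\right) 1 = - \frac{5}{189}$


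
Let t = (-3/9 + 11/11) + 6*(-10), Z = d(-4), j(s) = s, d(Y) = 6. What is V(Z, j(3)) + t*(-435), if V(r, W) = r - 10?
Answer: 25806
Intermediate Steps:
Z = 6
t = -178/3 (t = (-3*⅑ + 11*(1/11)) - 60 = (-⅓ + 1) - 60 = ⅔ - 60 = -178/3 ≈ -59.333)
V(r, W) = -10 + r
V(Z, j(3)) + t*(-435) = (-10 + 6) - 178/3*(-435) = -4 + 25810 = 25806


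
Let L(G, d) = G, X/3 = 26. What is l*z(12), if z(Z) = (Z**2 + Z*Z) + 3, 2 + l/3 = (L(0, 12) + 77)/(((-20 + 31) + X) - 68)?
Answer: 1455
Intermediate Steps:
X = 78 (X = 3*26 = 78)
l = 5 (l = -6 + 3*((0 + 77)/(((-20 + 31) + 78) - 68)) = -6 + 3*(77/((11 + 78) - 68)) = -6 + 3*(77/(89 - 68)) = -6 + 3*(77/21) = -6 + 3*(77*(1/21)) = -6 + 3*(11/3) = -6 + 11 = 5)
z(Z) = 3 + 2*Z**2 (z(Z) = (Z**2 + Z**2) + 3 = 2*Z**2 + 3 = 3 + 2*Z**2)
l*z(12) = 5*(3 + 2*12**2) = 5*(3 + 2*144) = 5*(3 + 288) = 5*291 = 1455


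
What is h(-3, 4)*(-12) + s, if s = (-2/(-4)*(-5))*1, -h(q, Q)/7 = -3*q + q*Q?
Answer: -509/2 ≈ -254.50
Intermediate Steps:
h(q, Q) = 21*q - 7*Q*q (h(q, Q) = -7*(-3*q + q*Q) = -7*(-3*q + Q*q) = 21*q - 7*Q*q)
s = -5/2 (s = (-2*(-1/4)*(-5))*1 = ((1/2)*(-5))*1 = -5/2*1 = -5/2 ≈ -2.5000)
h(-3, 4)*(-12) + s = (7*(-3)*(3 - 1*4))*(-12) - 5/2 = (7*(-3)*(3 - 4))*(-12) - 5/2 = (7*(-3)*(-1))*(-12) - 5/2 = 21*(-12) - 5/2 = -252 - 5/2 = -509/2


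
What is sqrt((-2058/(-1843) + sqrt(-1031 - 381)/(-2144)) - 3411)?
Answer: sqrt(-831878269715280 - 227575483*I*sqrt(353))/493924 ≈ 0.00015007 - 58.394*I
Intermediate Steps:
sqrt((-2058/(-1843) + sqrt(-1031 - 381)/(-2144)) - 3411) = sqrt((-2058*(-1/1843) + sqrt(-1412)*(-1/2144)) - 3411) = sqrt((2058/1843 + (2*I*sqrt(353))*(-1/2144)) - 3411) = sqrt((2058/1843 - I*sqrt(353)/1072) - 3411) = sqrt(-6284415/1843 - I*sqrt(353)/1072)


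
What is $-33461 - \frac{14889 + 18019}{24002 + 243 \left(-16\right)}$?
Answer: $- \frac{336533731}{10057} \approx -33463.0$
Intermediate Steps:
$-33461 - \frac{14889 + 18019}{24002 + 243 \left(-16\right)} = -33461 - \frac{32908}{24002 - 3888} = -33461 - \frac{32908}{20114} = -33461 - 32908 \cdot \frac{1}{20114} = -33461 - \frac{16454}{10057} = - \frac{336533731}{10057}$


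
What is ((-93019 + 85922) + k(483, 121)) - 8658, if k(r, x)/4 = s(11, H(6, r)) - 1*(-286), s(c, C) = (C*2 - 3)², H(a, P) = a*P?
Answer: 134220785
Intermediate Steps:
H(a, P) = P*a
s(c, C) = (-3 + 2*C)² (s(c, C) = (2*C - 3)² = (-3 + 2*C)²)
k(r, x) = 1144 + 4*(-3 + 12*r)² (k(r, x) = 4*((-3 + 2*(r*6))² - 1*(-286)) = 4*((-3 + 2*(6*r))² + 286) = 4*((-3 + 12*r)² + 286) = 4*(286 + (-3 + 12*r)²) = 1144 + 4*(-3 + 12*r)²)
((-93019 + 85922) + k(483, 121)) - 8658 = ((-93019 + 85922) + (1180 - 288*483 + 576*483²)) - 8658 = (-7097 + (1180 - 139104 + 576*233289)) - 8658 = (-7097 + (1180 - 139104 + 134374464)) - 8658 = (-7097 + 134236540) - 8658 = 134229443 - 8658 = 134220785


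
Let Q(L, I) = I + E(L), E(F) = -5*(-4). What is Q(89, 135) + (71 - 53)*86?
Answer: 1703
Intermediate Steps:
E(F) = 20
Q(L, I) = 20 + I (Q(L, I) = I + 20 = 20 + I)
Q(89, 135) + (71 - 53)*86 = (20 + 135) + (71 - 53)*86 = 155 + 18*86 = 155 + 1548 = 1703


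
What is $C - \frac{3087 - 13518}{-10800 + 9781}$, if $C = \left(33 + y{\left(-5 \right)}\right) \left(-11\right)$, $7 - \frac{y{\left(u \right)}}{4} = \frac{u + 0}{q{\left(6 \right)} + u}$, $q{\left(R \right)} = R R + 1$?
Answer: $- \frac{5609485}{8152} \approx -688.11$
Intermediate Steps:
$q{\left(R \right)} = 1 + R^{2}$ ($q{\left(R \right)} = R^{2} + 1 = 1 + R^{2}$)
$y{\left(u \right)} = 28 - \frac{4 u}{37 + u}$ ($y{\left(u \right)} = 28 - 4 \frac{u + 0}{\left(1 + 6^{2}\right) + u} = 28 - 4 \frac{u}{\left(1 + 36\right) + u} = 28 - 4 \frac{u}{37 + u} = 28 - \frac{4 u}{37 + u}$)
$C = - \frac{5423}{8}$ ($C = \left(33 + \frac{4 \left(259 + 6 \left(-5\right)\right)}{37 - 5}\right) \left(-11\right) = \left(33 + \frac{4 \left(259 - 30\right)}{32}\right) \left(-11\right) = \left(33 + 4 \cdot \frac{1}{32} \cdot 229\right) \left(-11\right) = \left(33 + \frac{229}{8}\right) \left(-11\right) = \frac{493}{8} \left(-11\right) = - \frac{5423}{8} \approx -677.88$)
$C - \frac{3087 - 13518}{-10800 + 9781} = - \frac{5423}{8} - \frac{3087 - 13518}{-10800 + 9781} = - \frac{5423}{8} - - \frac{10431}{-1019} = - \frac{5423}{8} - \left(-10431\right) \left(- \frac{1}{1019}\right) = - \frac{5423}{8} - \frac{10431}{1019} = - \frac{5609485}{8152}$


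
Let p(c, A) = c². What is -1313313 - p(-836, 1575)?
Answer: -2012209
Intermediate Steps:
-1313313 - p(-836, 1575) = -1313313 - 1*(-836)² = -1313313 - 1*698896 = -1313313 - 698896 = -2012209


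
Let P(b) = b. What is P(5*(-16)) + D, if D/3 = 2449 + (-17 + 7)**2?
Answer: 7567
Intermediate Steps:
D = 7647 (D = 3*(2449 + (-17 + 7)**2) = 3*(2449 + (-10)**2) = 3*(2449 + 100) = 3*2549 = 7647)
P(5*(-16)) + D = 5*(-16) + 7647 = -80 + 7647 = 7567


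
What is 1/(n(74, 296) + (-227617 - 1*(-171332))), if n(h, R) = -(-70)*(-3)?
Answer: -1/56495 ≈ -1.7701e-5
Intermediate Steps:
n(h, R) = -210 (n(h, R) = -1*210 = -210)
1/(n(74, 296) + (-227617 - 1*(-171332))) = 1/(-210 + (-227617 - 1*(-171332))) = 1/(-210 + (-227617 + 171332)) = 1/(-210 - 56285) = 1/(-56495) = -1/56495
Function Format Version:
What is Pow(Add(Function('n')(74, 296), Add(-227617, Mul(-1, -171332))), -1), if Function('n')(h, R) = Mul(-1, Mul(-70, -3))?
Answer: Rational(-1, 56495) ≈ -1.7701e-5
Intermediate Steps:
Function('n')(h, R) = -210 (Function('n')(h, R) = Mul(-1, 210) = -210)
Pow(Add(Function('n')(74, 296), Add(-227617, Mul(-1, -171332))), -1) = Pow(Add(-210, Add(-227617, Mul(-1, -171332))), -1) = Pow(Add(-210, Add(-227617, 171332)), -1) = Pow(Add(-210, -56285), -1) = Pow(-56495, -1) = Rational(-1, 56495)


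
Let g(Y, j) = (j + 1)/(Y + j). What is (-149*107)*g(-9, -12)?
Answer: -175373/21 ≈ -8351.1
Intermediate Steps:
g(Y, j) = (1 + j)/(Y + j)
(-149*107)*g(-9, -12) = (-149*107)*((1 - 12)/(-9 - 12)) = -15943*(-11)/(-21) = -(-15943)*(-11)/21 = -15943*11/21 = -175373/21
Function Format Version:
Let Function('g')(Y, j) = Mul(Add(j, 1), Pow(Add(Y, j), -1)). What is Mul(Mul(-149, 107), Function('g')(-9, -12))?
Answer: Rational(-175373, 21) ≈ -8351.1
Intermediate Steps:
Function('g')(Y, j) = Mul(Pow(Add(Y, j), -1), Add(1, j)) (Function('g')(Y, j) = Mul(Add(1, j), Pow(Add(Y, j), -1)) = Mul(Pow(Add(Y, j), -1), Add(1, j)))
Mul(Mul(-149, 107), Function('g')(-9, -12)) = Mul(Mul(-149, 107), Mul(Pow(Add(-9, -12), -1), Add(1, -12))) = Mul(-15943, Mul(Pow(-21, -1), -11)) = Mul(-15943, Mul(Rational(-1, 21), -11)) = Mul(-15943, Rational(11, 21)) = Rational(-175373, 21)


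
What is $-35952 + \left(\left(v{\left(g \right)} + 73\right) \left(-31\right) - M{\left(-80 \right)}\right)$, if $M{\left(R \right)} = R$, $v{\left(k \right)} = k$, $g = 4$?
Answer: $-38259$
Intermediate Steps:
$-35952 + \left(\left(v{\left(g \right)} + 73\right) \left(-31\right) - M{\left(-80 \right)}\right) = -35952 + \left(\left(4 + 73\right) \left(-31\right) - -80\right) = -35952 + \left(77 \left(-31\right) + 80\right) = -35952 + \left(-2387 + 80\right) = -35952 - 2307 = -38259$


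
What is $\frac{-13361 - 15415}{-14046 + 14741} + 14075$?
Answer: $\frac{9753349}{695} \approx 14034.0$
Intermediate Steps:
$\frac{-13361 - 15415}{-14046 + 14741} + 14075 = - \frac{28776}{695} + 14075 = \frac{9753349}{695}$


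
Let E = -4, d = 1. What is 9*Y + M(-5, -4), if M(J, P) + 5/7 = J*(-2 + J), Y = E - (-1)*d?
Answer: 51/7 ≈ 7.2857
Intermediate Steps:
Y = -3 (Y = -4 - (-1) = -4 - 1*(-1) = -4 + 1 = -3)
M(J, P) = -5/7 + J*(-2 + J)
9*Y + M(-5, -4) = 9*(-3) + (-5/7 + (-5)² - 2*(-5)) = -27 + (-5/7 + 25 + 10) = -27 + 240/7 = 51/7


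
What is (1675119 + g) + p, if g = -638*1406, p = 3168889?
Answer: 3946980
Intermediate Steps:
g = -897028
(1675119 + g) + p = (1675119 - 897028) + 3168889 = 778091 + 3168889 = 3946980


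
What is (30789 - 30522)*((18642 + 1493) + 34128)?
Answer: 14488221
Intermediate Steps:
(30789 - 30522)*((18642 + 1493) + 34128) = 267*(20135 + 34128) = 267*54263 = 14488221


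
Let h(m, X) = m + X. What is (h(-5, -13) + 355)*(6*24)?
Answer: 48528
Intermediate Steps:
h(m, X) = X + m
(h(-5, -13) + 355)*(6*24) = ((-13 - 5) + 355)*(6*24) = (-18 + 355)*144 = 337*144 = 48528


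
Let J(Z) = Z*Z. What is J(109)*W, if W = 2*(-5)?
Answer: -118810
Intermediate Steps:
J(Z) = Z²
W = -10
J(109)*W = 109²*(-10) = 11881*(-10) = -118810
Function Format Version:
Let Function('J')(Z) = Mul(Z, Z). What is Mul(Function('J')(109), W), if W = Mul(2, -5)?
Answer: -118810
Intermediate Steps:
Function('J')(Z) = Pow(Z, 2)
W = -10
Mul(Function('J')(109), W) = Mul(Pow(109, 2), -10) = Mul(11881, -10) = -118810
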